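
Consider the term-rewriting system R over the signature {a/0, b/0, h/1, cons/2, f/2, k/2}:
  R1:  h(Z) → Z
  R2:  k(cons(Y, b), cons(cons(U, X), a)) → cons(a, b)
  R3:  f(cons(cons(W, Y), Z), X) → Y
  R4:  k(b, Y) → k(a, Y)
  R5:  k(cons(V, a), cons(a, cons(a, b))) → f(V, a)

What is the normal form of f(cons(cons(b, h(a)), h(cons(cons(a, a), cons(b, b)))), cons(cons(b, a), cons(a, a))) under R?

a

1. f(cons(cons(b, h(a)), h(cons(cons(a, a), cons(b, b)))), cons(cons(b, a), cons(a, a)))  →  h(a)   [R3 at ε]
2. h(a)  →  a   [R1 at ε]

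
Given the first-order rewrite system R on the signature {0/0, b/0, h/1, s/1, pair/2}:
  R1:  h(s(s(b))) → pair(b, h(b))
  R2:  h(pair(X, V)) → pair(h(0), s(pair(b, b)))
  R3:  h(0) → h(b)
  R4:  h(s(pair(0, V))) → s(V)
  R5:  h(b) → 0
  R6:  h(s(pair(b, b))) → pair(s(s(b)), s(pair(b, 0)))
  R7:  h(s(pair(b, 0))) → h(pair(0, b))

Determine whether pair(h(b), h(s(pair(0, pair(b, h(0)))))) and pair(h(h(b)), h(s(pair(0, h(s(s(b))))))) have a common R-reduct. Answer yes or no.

yes — NF(t₁) = pair(0, s(pair(b, 0))), NF(t₂) = pair(0, s(pair(b, 0)))

Reduce t₁ = pair(h(b), h(s(pair(0, pair(b, h(0)))))):
1. pair(h(b), h(s(pair(0, pair(b, h(0))))))  →  pair(0, h(s(pair(0, pair(b, h(0))))))   [R5 at 1]
2. pair(0, h(s(pair(0, pair(b, h(0))))))  →  pair(0, s(pair(b, h(0))))   [R4 at 2]
3. pair(0, s(pair(b, h(0))))  →  pair(0, s(pair(b, h(b))))   [R3 at 2.1.2]
4. pair(0, s(pair(b, h(b))))  →  pair(0, s(pair(b, 0)))   [R5 at 2.1.2]

Reduce t₂ = pair(h(h(b)), h(s(pair(0, h(s(s(b))))))):
1. pair(h(h(b)), h(s(pair(0, h(s(s(b)))))))  →  pair(h(0), h(s(pair(0, h(s(s(b)))))))   [R5 at 1.1]
2. pair(h(0), h(s(pair(0, h(s(s(b)))))))  →  pair(h(b), h(s(pair(0, h(s(s(b)))))))   [R3 at 1]
3. pair(h(b), h(s(pair(0, h(s(s(b)))))))  →  pair(0, h(s(pair(0, h(s(s(b)))))))   [R5 at 1]
4. pair(0, h(s(pair(0, h(s(s(b)))))))  →  pair(0, s(h(s(s(b)))))   [R4 at 2]
5. pair(0, s(h(s(s(b)))))  →  pair(0, s(pair(b, h(b))))   [R1 at 2.1]
6. pair(0, s(pair(b, h(b))))  →  pair(0, s(pair(b, 0)))   [R5 at 2.1.2]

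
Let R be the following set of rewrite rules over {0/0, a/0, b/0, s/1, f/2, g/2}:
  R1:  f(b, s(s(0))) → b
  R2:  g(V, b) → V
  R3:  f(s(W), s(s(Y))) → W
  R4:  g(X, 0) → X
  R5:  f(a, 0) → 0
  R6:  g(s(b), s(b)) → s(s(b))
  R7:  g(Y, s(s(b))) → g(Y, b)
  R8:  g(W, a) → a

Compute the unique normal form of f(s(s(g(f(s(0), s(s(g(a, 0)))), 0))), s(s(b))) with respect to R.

s(0)

1. f(s(s(g(f(s(0), s(s(g(a, 0)))), 0))), s(s(b)))  →  s(g(f(s(0), s(s(g(a, 0)))), 0))   [R3 at ε]
2. s(g(f(s(0), s(s(g(a, 0)))), 0))  →  s(f(s(0), s(s(g(a, 0)))))   [R4 at 1]
3. s(f(s(0), s(s(g(a, 0)))))  →  s(0)   [R3 at 1]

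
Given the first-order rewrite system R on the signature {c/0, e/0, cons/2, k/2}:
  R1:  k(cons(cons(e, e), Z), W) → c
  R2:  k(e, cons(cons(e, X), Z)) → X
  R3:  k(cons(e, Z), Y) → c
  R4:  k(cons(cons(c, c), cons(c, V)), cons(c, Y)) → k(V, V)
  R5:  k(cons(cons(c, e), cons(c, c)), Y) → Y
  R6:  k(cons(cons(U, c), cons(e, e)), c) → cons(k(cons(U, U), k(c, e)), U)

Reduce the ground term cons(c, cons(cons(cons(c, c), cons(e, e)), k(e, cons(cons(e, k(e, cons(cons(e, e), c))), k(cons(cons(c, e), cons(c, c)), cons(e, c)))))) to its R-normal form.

1. cons(c, cons(cons(cons(c, c), cons(e, e)), k(e, cons(cons(e, k(e, cons(cons(e, e), c))), k(cons(cons(c, e), cons(c, c)), cons(e, c))))))  →  cons(c, cons(cons(cons(c, c), cons(e, e)), k(e, cons(cons(e, e), c))))   [R2 at 2.2]
2. cons(c, cons(cons(cons(c, c), cons(e, e)), k(e, cons(cons(e, e), c))))  →  cons(c, cons(cons(cons(c, c), cons(e, e)), e))   [R2 at 2.2]

cons(c, cons(cons(cons(c, c), cons(e, e)), e))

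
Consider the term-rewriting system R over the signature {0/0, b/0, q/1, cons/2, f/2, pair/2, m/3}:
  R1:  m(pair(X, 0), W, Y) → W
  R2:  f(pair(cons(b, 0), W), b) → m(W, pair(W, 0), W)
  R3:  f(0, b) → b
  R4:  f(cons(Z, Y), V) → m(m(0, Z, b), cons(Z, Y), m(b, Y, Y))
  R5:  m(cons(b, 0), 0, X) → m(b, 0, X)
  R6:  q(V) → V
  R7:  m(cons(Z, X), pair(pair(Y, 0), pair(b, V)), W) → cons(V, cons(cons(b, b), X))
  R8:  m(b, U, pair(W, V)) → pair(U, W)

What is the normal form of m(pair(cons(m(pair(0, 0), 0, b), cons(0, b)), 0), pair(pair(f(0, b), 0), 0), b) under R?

1. m(pair(cons(m(pair(0, 0), 0, b), cons(0, b)), 0), pair(pair(f(0, b), 0), 0), b)  →  pair(pair(f(0, b), 0), 0)   [R1 at ε]
2. pair(pair(f(0, b), 0), 0)  →  pair(pair(b, 0), 0)   [R3 at 1.1]

pair(pair(b, 0), 0)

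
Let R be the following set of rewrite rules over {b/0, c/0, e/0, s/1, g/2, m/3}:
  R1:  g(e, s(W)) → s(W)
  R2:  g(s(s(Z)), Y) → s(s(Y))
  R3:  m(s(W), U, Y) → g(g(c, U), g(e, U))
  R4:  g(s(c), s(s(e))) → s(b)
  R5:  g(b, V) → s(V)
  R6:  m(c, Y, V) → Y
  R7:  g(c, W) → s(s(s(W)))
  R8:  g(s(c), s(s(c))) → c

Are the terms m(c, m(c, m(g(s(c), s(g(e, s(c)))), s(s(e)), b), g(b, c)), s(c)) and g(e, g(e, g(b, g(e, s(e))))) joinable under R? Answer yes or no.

yes — NF(t₁) = s(s(e)), NF(t₂) = s(s(e))

Reduce t₁ = m(c, m(c, m(g(s(c), s(g(e, s(c)))), s(s(e)), b), g(b, c)), s(c)):
1. m(c, m(c, m(g(s(c), s(g(e, s(c)))), s(s(e)), b), g(b, c)), s(c))  →  m(c, m(g(s(c), s(g(e, s(c)))), s(s(e)), b), g(b, c))   [R6 at ε]
2. m(c, m(g(s(c), s(g(e, s(c)))), s(s(e)), b), g(b, c))  →  m(g(s(c), s(g(e, s(c)))), s(s(e)), b)   [R6 at ε]
3. m(g(s(c), s(g(e, s(c)))), s(s(e)), b)  →  m(g(s(c), s(s(c))), s(s(e)), b)   [R1 at 1.2.1]
4. m(g(s(c), s(s(c))), s(s(e)), b)  →  m(c, s(s(e)), b)   [R8 at 1]
5. m(c, s(s(e)), b)  →  s(s(e))   [R6 at ε]

Reduce t₂ = g(e, g(e, g(b, g(e, s(e))))):
1. g(e, g(e, g(b, g(e, s(e)))))  →  g(e, g(e, s(g(e, s(e)))))   [R5 at 2.2]
2. g(e, g(e, s(g(e, s(e)))))  →  g(e, s(g(e, s(e))))   [R1 at 2]
3. g(e, s(g(e, s(e))))  →  s(g(e, s(e)))   [R1 at ε]
4. s(g(e, s(e)))  →  s(s(e))   [R1 at 1]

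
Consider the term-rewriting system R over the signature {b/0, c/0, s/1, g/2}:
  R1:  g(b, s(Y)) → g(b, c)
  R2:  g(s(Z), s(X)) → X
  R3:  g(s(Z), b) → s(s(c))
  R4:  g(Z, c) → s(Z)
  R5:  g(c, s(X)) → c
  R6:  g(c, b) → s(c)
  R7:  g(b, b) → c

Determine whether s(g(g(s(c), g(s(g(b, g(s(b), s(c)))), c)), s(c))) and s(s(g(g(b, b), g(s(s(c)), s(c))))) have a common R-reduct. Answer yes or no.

no — NF(t₁) = s(c), NF(t₂) = s(s(s(c)))

Reduce t₁ = s(g(g(s(c), g(s(g(b, g(s(b), s(c)))), c)), s(c))):
1. s(g(g(s(c), g(s(g(b, g(s(b), s(c)))), c)), s(c)))  →  s(g(g(s(c), s(s(g(b, g(s(b), s(c)))))), s(c)))   [R4 at 1.1.2]
2. s(g(g(s(c), s(s(g(b, g(s(b), s(c)))))), s(c)))  →  s(g(s(g(b, g(s(b), s(c)))), s(c)))   [R2 at 1.1]
3. s(g(s(g(b, g(s(b), s(c)))), s(c)))  →  s(c)   [R2 at 1]

Reduce t₂ = s(s(g(g(b, b), g(s(s(c)), s(c))))):
1. s(s(g(g(b, b), g(s(s(c)), s(c)))))  →  s(s(g(c, g(s(s(c)), s(c)))))   [R7 at 1.1.1]
2. s(s(g(c, g(s(s(c)), s(c)))))  →  s(s(g(c, c)))   [R2 at 1.1.2]
3. s(s(g(c, c)))  →  s(s(s(c)))   [R4 at 1.1]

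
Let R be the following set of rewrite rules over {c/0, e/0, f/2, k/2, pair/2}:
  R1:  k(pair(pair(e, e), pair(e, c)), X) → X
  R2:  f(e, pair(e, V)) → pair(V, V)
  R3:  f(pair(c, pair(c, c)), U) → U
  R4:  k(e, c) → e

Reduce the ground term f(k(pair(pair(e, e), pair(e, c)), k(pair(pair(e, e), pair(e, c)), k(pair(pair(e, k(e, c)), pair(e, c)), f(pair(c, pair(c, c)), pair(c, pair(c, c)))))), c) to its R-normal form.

1. f(k(pair(pair(e, e), pair(e, c)), k(pair(pair(e, e), pair(e, c)), k(pair(pair(e, k(e, c)), pair(e, c)), f(pair(c, pair(c, c)), pair(c, pair(c, c)))))), c)  →  f(k(pair(pair(e, e), pair(e, c)), k(pair(pair(e, k(e, c)), pair(e, c)), f(pair(c, pair(c, c)), pair(c, pair(c, c))))), c)   [R1 at 1]
2. f(k(pair(pair(e, e), pair(e, c)), k(pair(pair(e, k(e, c)), pair(e, c)), f(pair(c, pair(c, c)), pair(c, pair(c, c))))), c)  →  f(k(pair(pair(e, k(e, c)), pair(e, c)), f(pair(c, pair(c, c)), pair(c, pair(c, c)))), c)   [R1 at 1]
3. f(k(pair(pair(e, k(e, c)), pair(e, c)), f(pair(c, pair(c, c)), pair(c, pair(c, c)))), c)  →  f(k(pair(pair(e, e), pair(e, c)), f(pair(c, pair(c, c)), pair(c, pair(c, c)))), c)   [R4 at 1.1.1.2]
4. f(k(pair(pair(e, e), pair(e, c)), f(pair(c, pair(c, c)), pair(c, pair(c, c)))), c)  →  f(f(pair(c, pair(c, c)), pair(c, pair(c, c))), c)   [R1 at 1]
5. f(f(pair(c, pair(c, c)), pair(c, pair(c, c))), c)  →  f(pair(c, pair(c, c)), c)   [R3 at 1]
6. f(pair(c, pair(c, c)), c)  →  c   [R3 at ε]

c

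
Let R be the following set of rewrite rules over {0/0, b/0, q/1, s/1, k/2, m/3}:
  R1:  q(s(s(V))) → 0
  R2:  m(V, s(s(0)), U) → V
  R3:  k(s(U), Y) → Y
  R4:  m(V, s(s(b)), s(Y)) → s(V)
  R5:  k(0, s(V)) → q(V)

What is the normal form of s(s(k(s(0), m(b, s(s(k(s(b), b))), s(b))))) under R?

s(s(s(b)))

1. s(s(k(s(0), m(b, s(s(k(s(b), b))), s(b)))))  →  s(s(m(b, s(s(k(s(b), b))), s(b))))   [R3 at 1.1]
2. s(s(m(b, s(s(k(s(b), b))), s(b))))  →  s(s(m(b, s(s(b)), s(b))))   [R3 at 1.1.2.1.1]
3. s(s(m(b, s(s(b)), s(b))))  →  s(s(s(b)))   [R4 at 1.1]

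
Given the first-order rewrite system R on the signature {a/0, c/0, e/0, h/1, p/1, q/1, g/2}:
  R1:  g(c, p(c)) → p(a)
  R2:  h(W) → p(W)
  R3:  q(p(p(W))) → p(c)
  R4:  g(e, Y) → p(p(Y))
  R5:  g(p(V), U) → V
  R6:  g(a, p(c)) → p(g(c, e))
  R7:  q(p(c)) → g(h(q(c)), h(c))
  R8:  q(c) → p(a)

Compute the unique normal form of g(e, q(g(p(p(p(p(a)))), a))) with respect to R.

1. g(e, q(g(p(p(p(p(a)))), a)))  →  p(p(q(g(p(p(p(p(a)))), a))))   [R4 at ε]
2. p(p(q(g(p(p(p(p(a)))), a))))  →  p(p(q(p(p(p(a))))))   [R5 at 1.1.1]
3. p(p(q(p(p(p(a))))))  →  p(p(p(c)))   [R3 at 1.1]

p(p(p(c)))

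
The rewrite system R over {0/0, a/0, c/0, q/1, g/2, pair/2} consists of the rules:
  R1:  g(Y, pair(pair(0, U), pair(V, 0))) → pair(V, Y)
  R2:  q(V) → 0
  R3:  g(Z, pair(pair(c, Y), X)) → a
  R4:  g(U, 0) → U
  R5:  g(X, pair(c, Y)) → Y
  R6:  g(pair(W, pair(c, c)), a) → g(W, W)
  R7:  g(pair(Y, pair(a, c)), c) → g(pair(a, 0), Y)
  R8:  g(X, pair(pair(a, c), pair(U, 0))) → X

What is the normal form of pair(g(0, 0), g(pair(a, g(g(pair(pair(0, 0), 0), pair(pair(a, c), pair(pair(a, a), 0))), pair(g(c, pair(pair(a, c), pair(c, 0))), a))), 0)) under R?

pair(0, pair(a, a))

1. pair(g(0, 0), g(pair(a, g(g(pair(pair(0, 0), 0), pair(pair(a, c), pair(pair(a, a), 0))), pair(g(c, pair(pair(a, c), pair(c, 0))), a))), 0))  →  pair(0, g(pair(a, g(g(pair(pair(0, 0), 0), pair(pair(a, c), pair(pair(a, a), 0))), pair(g(c, pair(pair(a, c), pair(c, 0))), a))), 0))   [R4 at 1]
2. pair(0, g(pair(a, g(g(pair(pair(0, 0), 0), pair(pair(a, c), pair(pair(a, a), 0))), pair(g(c, pair(pair(a, c), pair(c, 0))), a))), 0))  →  pair(0, pair(a, g(g(pair(pair(0, 0), 0), pair(pair(a, c), pair(pair(a, a), 0))), pair(g(c, pair(pair(a, c), pair(c, 0))), a))))   [R4 at 2]
3. pair(0, pair(a, g(g(pair(pair(0, 0), 0), pair(pair(a, c), pair(pair(a, a), 0))), pair(g(c, pair(pair(a, c), pair(c, 0))), a))))  →  pair(0, pair(a, g(pair(pair(0, 0), 0), pair(g(c, pair(pair(a, c), pair(c, 0))), a))))   [R8 at 2.2.1]
4. pair(0, pair(a, g(pair(pair(0, 0), 0), pair(g(c, pair(pair(a, c), pair(c, 0))), a))))  →  pair(0, pair(a, g(pair(pair(0, 0), 0), pair(c, a))))   [R8 at 2.2.2.1]
5. pair(0, pair(a, g(pair(pair(0, 0), 0), pair(c, a))))  →  pair(0, pair(a, a))   [R5 at 2.2]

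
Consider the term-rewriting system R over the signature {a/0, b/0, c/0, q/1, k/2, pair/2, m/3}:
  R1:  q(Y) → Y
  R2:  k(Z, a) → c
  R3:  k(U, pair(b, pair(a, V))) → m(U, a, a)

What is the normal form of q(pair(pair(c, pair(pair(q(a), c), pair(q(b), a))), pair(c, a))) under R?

pair(pair(c, pair(pair(a, c), pair(b, a))), pair(c, a))

1. q(pair(pair(c, pair(pair(q(a), c), pair(q(b), a))), pair(c, a)))  →  pair(pair(c, pair(pair(q(a), c), pair(q(b), a))), pair(c, a))   [R1 at ε]
2. pair(pair(c, pair(pair(q(a), c), pair(q(b), a))), pair(c, a))  →  pair(pair(c, pair(pair(a, c), pair(q(b), a))), pair(c, a))   [R1 at 1.2.1.1]
3. pair(pair(c, pair(pair(a, c), pair(q(b), a))), pair(c, a))  →  pair(pair(c, pair(pair(a, c), pair(b, a))), pair(c, a))   [R1 at 1.2.2.1]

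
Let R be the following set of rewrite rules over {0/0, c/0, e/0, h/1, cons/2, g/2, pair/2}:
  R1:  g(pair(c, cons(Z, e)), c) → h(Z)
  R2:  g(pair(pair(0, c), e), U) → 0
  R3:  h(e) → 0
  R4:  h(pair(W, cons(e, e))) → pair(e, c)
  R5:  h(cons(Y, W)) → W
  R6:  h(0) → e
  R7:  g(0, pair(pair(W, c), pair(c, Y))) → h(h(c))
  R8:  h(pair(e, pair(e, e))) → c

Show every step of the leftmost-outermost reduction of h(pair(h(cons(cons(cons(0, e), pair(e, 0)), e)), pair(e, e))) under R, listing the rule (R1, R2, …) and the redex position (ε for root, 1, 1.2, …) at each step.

1. h(pair(h(cons(cons(cons(0, e), pair(e, 0)), e)), pair(e, e)))  →  h(pair(e, pair(e, e)))   [R5 at 1.1]
2. h(pair(e, pair(e, e)))  →  c   [R8 at ε]

c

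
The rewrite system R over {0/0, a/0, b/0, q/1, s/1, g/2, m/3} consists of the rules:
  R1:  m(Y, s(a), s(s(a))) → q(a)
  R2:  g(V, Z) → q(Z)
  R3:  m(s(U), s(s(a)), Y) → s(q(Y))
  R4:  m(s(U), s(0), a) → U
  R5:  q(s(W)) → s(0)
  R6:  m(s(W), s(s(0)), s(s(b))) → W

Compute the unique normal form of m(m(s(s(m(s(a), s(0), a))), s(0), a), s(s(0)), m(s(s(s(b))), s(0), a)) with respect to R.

a

1. m(m(s(s(m(s(a), s(0), a))), s(0), a), s(s(0)), m(s(s(s(b))), s(0), a))  →  m(s(m(s(a), s(0), a)), s(s(0)), m(s(s(s(b))), s(0), a))   [R4 at 1]
2. m(s(m(s(a), s(0), a)), s(s(0)), m(s(s(s(b))), s(0), a))  →  m(s(a), s(s(0)), m(s(s(s(b))), s(0), a))   [R4 at 1.1]
3. m(s(a), s(s(0)), m(s(s(s(b))), s(0), a))  →  m(s(a), s(s(0)), s(s(b)))   [R4 at 3]
4. m(s(a), s(s(0)), s(s(b)))  →  a   [R6 at ε]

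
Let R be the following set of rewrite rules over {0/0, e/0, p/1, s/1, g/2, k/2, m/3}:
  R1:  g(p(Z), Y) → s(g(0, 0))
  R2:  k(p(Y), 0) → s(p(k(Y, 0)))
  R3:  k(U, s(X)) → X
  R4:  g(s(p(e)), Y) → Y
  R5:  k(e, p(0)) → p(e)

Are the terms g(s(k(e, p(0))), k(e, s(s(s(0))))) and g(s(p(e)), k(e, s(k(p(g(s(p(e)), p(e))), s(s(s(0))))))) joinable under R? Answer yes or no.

Reduce t₁ = g(s(k(e, p(0))), k(e, s(s(s(0))))):
1. g(s(k(e, p(0))), k(e, s(s(s(0)))))  →  g(s(p(e)), k(e, s(s(s(0)))))   [R5 at 1.1]
2. g(s(p(e)), k(e, s(s(s(0)))))  →  k(e, s(s(s(0))))   [R4 at ε]
3. k(e, s(s(s(0))))  →  s(s(0))   [R3 at ε]

Reduce t₂ = g(s(p(e)), k(e, s(k(p(g(s(p(e)), p(e))), s(s(s(0))))))):
1. g(s(p(e)), k(e, s(k(p(g(s(p(e)), p(e))), s(s(s(0)))))))  →  k(e, s(k(p(g(s(p(e)), p(e))), s(s(s(0))))))   [R4 at ε]
2. k(e, s(k(p(g(s(p(e)), p(e))), s(s(s(0))))))  →  k(p(g(s(p(e)), p(e))), s(s(s(0))))   [R3 at ε]
3. k(p(g(s(p(e)), p(e))), s(s(s(0))))  →  s(s(0))   [R3 at ε]

yes — NF(t₁) = s(s(0)), NF(t₂) = s(s(0))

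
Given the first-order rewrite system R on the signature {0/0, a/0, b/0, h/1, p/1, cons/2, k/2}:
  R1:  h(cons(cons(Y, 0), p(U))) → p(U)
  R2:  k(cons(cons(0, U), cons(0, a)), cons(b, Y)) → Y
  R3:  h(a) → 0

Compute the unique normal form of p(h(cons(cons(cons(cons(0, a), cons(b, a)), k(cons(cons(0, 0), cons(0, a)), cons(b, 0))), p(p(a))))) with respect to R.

p(p(p(a)))

1. p(h(cons(cons(cons(cons(0, a), cons(b, a)), k(cons(cons(0, 0), cons(0, a)), cons(b, 0))), p(p(a)))))  →  p(h(cons(cons(cons(cons(0, a), cons(b, a)), 0), p(p(a)))))   [R2 at 1.1.1.2]
2. p(h(cons(cons(cons(cons(0, a), cons(b, a)), 0), p(p(a)))))  →  p(p(p(a)))   [R1 at 1]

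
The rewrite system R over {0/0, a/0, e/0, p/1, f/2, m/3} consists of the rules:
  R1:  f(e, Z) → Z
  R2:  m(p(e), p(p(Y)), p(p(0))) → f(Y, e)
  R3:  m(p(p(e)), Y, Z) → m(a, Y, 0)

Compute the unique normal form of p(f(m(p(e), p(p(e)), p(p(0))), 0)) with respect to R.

p(0)

1. p(f(m(p(e), p(p(e)), p(p(0))), 0))  →  p(f(f(e, e), 0))   [R2 at 1.1]
2. p(f(f(e, e), 0))  →  p(f(e, 0))   [R1 at 1.1]
3. p(f(e, 0))  →  p(0)   [R1 at 1]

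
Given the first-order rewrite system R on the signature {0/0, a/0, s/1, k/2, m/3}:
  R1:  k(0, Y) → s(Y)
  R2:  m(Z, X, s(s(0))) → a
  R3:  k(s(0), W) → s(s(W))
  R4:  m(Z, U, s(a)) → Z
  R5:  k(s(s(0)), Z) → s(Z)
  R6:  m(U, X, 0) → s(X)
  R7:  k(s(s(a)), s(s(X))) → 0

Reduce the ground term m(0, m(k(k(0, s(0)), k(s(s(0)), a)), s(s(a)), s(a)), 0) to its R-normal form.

1. m(0, m(k(k(0, s(0)), k(s(s(0)), a)), s(s(a)), s(a)), 0)  →  s(m(k(k(0, s(0)), k(s(s(0)), a)), s(s(a)), s(a)))   [R6 at ε]
2. s(m(k(k(0, s(0)), k(s(s(0)), a)), s(s(a)), s(a)))  →  s(k(k(0, s(0)), k(s(s(0)), a)))   [R4 at 1]
3. s(k(k(0, s(0)), k(s(s(0)), a)))  →  s(k(s(s(0)), k(s(s(0)), a)))   [R1 at 1.1]
4. s(k(s(s(0)), k(s(s(0)), a)))  →  s(s(k(s(s(0)), a)))   [R5 at 1]
5. s(s(k(s(s(0)), a)))  →  s(s(s(a)))   [R5 at 1.1]

s(s(s(a)))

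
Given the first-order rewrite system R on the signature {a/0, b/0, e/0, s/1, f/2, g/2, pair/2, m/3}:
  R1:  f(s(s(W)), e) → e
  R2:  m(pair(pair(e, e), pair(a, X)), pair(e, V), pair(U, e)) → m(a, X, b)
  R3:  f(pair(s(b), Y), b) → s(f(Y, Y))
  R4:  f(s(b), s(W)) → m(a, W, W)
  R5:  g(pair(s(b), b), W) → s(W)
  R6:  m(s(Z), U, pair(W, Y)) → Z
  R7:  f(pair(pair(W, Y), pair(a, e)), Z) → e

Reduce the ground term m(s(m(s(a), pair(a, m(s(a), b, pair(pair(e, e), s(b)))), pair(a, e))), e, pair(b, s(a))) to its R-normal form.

1. m(s(m(s(a), pair(a, m(s(a), b, pair(pair(e, e), s(b)))), pair(a, e))), e, pair(b, s(a)))  →  m(s(a), pair(a, m(s(a), b, pair(pair(e, e), s(b)))), pair(a, e))   [R6 at ε]
2. m(s(a), pair(a, m(s(a), b, pair(pair(e, e), s(b)))), pair(a, e))  →  a   [R6 at ε]

a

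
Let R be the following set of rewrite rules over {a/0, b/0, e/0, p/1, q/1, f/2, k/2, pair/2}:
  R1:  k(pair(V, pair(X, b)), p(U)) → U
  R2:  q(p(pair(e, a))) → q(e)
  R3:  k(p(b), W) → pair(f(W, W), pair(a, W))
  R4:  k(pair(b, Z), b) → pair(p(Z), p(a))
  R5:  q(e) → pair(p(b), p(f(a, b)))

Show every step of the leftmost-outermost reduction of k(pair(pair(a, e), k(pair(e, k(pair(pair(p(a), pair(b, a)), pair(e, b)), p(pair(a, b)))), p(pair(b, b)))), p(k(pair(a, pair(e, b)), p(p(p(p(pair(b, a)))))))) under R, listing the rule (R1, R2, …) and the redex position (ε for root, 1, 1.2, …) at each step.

1. k(pair(pair(a, e), k(pair(e, k(pair(pair(p(a), pair(b, a)), pair(e, b)), p(pair(a, b)))), p(pair(b, b)))), p(k(pair(a, pair(e, b)), p(p(p(p(pair(b, a))))))))  →  k(pair(pair(a, e), k(pair(e, pair(a, b)), p(pair(b, b)))), p(k(pair(a, pair(e, b)), p(p(p(p(pair(b, a))))))))   [R1 at 1.2.1.2]
2. k(pair(pair(a, e), k(pair(e, pair(a, b)), p(pair(b, b)))), p(k(pair(a, pair(e, b)), p(p(p(p(pair(b, a))))))))  →  k(pair(pair(a, e), pair(b, b)), p(k(pair(a, pair(e, b)), p(p(p(p(pair(b, a))))))))   [R1 at 1.2]
3. k(pair(pair(a, e), pair(b, b)), p(k(pair(a, pair(e, b)), p(p(p(p(pair(b, a))))))))  →  k(pair(a, pair(e, b)), p(p(p(p(pair(b, a))))))   [R1 at ε]
4. k(pair(a, pair(e, b)), p(p(p(p(pair(b, a))))))  →  p(p(p(pair(b, a))))   [R1 at ε]

p(p(p(pair(b, a))))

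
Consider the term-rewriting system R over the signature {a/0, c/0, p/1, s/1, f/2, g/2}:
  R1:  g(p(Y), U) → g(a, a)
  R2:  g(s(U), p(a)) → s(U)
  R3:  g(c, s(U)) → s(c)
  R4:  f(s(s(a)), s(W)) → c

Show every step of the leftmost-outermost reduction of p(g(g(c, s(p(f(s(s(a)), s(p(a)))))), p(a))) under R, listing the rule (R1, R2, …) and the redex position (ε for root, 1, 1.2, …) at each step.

1. p(g(g(c, s(p(f(s(s(a)), s(p(a)))))), p(a)))  →  p(g(s(c), p(a)))   [R3 at 1.1]
2. p(g(s(c), p(a)))  →  p(s(c))   [R2 at 1]

p(s(c))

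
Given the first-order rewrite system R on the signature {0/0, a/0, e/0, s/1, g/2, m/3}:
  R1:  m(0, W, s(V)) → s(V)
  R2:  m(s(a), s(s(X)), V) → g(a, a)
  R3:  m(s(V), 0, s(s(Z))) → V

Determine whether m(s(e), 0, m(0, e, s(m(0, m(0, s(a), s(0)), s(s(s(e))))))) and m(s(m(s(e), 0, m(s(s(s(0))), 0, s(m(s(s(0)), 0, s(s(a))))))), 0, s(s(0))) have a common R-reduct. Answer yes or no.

Reduce t₁ = m(s(e), 0, m(0, e, s(m(0, m(0, s(a), s(0)), s(s(s(e))))))):
1. m(s(e), 0, m(0, e, s(m(0, m(0, s(a), s(0)), s(s(s(e)))))))  →  m(s(e), 0, s(m(0, m(0, s(a), s(0)), s(s(s(e))))))   [R1 at 3]
2. m(s(e), 0, s(m(0, m(0, s(a), s(0)), s(s(s(e))))))  →  m(s(e), 0, s(s(s(s(e)))))   [R1 at 3.1]
3. m(s(e), 0, s(s(s(s(e)))))  →  e   [R3 at ε]

Reduce t₂ = m(s(m(s(e), 0, m(s(s(s(0))), 0, s(m(s(s(0)), 0, s(s(a))))))), 0, s(s(0))):
1. m(s(m(s(e), 0, m(s(s(s(0))), 0, s(m(s(s(0)), 0, s(s(a))))))), 0, s(s(0)))  →  m(s(e), 0, m(s(s(s(0))), 0, s(m(s(s(0)), 0, s(s(a))))))   [R3 at ε]
2. m(s(e), 0, m(s(s(s(0))), 0, s(m(s(s(0)), 0, s(s(a))))))  →  m(s(e), 0, m(s(s(s(0))), 0, s(s(0))))   [R3 at 3.3.1]
3. m(s(e), 0, m(s(s(s(0))), 0, s(s(0))))  →  m(s(e), 0, s(s(0)))   [R3 at 3]
4. m(s(e), 0, s(s(0)))  →  e   [R3 at ε]

yes — NF(t₁) = e, NF(t₂) = e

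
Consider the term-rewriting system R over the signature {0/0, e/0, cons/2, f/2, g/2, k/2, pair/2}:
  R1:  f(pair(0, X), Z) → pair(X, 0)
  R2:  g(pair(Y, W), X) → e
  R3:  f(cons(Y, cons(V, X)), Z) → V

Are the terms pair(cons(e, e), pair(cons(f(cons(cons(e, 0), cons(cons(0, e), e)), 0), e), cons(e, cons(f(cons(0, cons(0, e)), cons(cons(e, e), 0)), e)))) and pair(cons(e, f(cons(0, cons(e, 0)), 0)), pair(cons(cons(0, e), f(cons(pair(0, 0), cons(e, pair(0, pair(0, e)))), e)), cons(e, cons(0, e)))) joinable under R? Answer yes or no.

yes — NF(t₁) = pair(cons(e, e), pair(cons(cons(0, e), e), cons(e, cons(0, e)))), NF(t₂) = pair(cons(e, e), pair(cons(cons(0, e), e), cons(e, cons(0, e))))

Reduce t₁ = pair(cons(e, e), pair(cons(f(cons(cons(e, 0), cons(cons(0, e), e)), 0), e), cons(e, cons(f(cons(0, cons(0, e)), cons(cons(e, e), 0)), e)))):
1. pair(cons(e, e), pair(cons(f(cons(cons(e, 0), cons(cons(0, e), e)), 0), e), cons(e, cons(f(cons(0, cons(0, e)), cons(cons(e, e), 0)), e))))  →  pair(cons(e, e), pair(cons(cons(0, e), e), cons(e, cons(f(cons(0, cons(0, e)), cons(cons(e, e), 0)), e))))   [R3 at 2.1.1]
2. pair(cons(e, e), pair(cons(cons(0, e), e), cons(e, cons(f(cons(0, cons(0, e)), cons(cons(e, e), 0)), e))))  →  pair(cons(e, e), pair(cons(cons(0, e), e), cons(e, cons(0, e))))   [R3 at 2.2.2.1]

Reduce t₂ = pair(cons(e, f(cons(0, cons(e, 0)), 0)), pair(cons(cons(0, e), f(cons(pair(0, 0), cons(e, pair(0, pair(0, e)))), e)), cons(e, cons(0, e)))):
1. pair(cons(e, f(cons(0, cons(e, 0)), 0)), pair(cons(cons(0, e), f(cons(pair(0, 0), cons(e, pair(0, pair(0, e)))), e)), cons(e, cons(0, e))))  →  pair(cons(e, e), pair(cons(cons(0, e), f(cons(pair(0, 0), cons(e, pair(0, pair(0, e)))), e)), cons(e, cons(0, e))))   [R3 at 1.2]
2. pair(cons(e, e), pair(cons(cons(0, e), f(cons(pair(0, 0), cons(e, pair(0, pair(0, e)))), e)), cons(e, cons(0, e))))  →  pair(cons(e, e), pair(cons(cons(0, e), e), cons(e, cons(0, e))))   [R3 at 2.1.2]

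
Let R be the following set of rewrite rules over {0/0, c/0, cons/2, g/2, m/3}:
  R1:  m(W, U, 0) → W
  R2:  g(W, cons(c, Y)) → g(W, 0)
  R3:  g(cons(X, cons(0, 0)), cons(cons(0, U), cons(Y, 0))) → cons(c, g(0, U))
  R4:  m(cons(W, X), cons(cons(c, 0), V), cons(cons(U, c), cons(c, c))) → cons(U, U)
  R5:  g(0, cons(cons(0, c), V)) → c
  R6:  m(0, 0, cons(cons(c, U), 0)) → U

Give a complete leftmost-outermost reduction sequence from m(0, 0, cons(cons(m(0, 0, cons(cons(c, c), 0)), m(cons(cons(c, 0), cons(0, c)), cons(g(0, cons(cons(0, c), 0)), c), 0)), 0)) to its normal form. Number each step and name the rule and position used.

1. m(0, 0, cons(cons(m(0, 0, cons(cons(c, c), 0)), m(cons(cons(c, 0), cons(0, c)), cons(g(0, cons(cons(0, c), 0)), c), 0)), 0))  →  m(0, 0, cons(cons(c, m(cons(cons(c, 0), cons(0, c)), cons(g(0, cons(cons(0, c), 0)), c), 0)), 0))   [R6 at 3.1.1]
2. m(0, 0, cons(cons(c, m(cons(cons(c, 0), cons(0, c)), cons(g(0, cons(cons(0, c), 0)), c), 0)), 0))  →  m(cons(cons(c, 0), cons(0, c)), cons(g(0, cons(cons(0, c), 0)), c), 0)   [R6 at ε]
3. m(cons(cons(c, 0), cons(0, c)), cons(g(0, cons(cons(0, c), 0)), c), 0)  →  cons(cons(c, 0), cons(0, c))   [R1 at ε]

cons(cons(c, 0), cons(0, c))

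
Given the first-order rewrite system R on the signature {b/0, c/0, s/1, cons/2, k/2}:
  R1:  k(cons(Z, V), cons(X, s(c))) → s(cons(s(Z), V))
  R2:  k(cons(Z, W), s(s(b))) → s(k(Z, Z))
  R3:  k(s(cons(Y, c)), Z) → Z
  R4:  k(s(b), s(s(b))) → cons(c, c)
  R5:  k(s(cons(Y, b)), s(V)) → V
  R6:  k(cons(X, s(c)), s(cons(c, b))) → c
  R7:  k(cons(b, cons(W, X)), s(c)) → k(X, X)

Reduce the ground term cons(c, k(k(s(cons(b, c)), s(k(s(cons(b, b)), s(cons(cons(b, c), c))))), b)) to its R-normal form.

cons(c, b)

1. cons(c, k(k(s(cons(b, c)), s(k(s(cons(b, b)), s(cons(cons(b, c), c))))), b))  →  cons(c, k(s(k(s(cons(b, b)), s(cons(cons(b, c), c)))), b))   [R3 at 2.1]
2. cons(c, k(s(k(s(cons(b, b)), s(cons(cons(b, c), c)))), b))  →  cons(c, k(s(cons(cons(b, c), c)), b))   [R5 at 2.1.1]
3. cons(c, k(s(cons(cons(b, c), c)), b))  →  cons(c, b)   [R3 at 2]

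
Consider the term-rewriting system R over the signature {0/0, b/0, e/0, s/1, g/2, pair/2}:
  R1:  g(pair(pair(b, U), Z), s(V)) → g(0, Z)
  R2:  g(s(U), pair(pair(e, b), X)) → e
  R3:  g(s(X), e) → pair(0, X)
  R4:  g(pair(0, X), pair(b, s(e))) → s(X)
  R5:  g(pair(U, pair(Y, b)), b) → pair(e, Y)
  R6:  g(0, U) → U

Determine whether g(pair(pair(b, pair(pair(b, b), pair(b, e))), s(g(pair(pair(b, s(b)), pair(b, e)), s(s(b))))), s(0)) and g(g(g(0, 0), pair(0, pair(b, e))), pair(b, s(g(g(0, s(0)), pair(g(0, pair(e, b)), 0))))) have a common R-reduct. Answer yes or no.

yes — NF(t₁) = s(pair(b, e)), NF(t₂) = s(pair(b, e))

Reduce t₁ = g(pair(pair(b, pair(pair(b, b), pair(b, e))), s(g(pair(pair(b, s(b)), pair(b, e)), s(s(b))))), s(0)):
1. g(pair(pair(b, pair(pair(b, b), pair(b, e))), s(g(pair(pair(b, s(b)), pair(b, e)), s(s(b))))), s(0))  →  g(0, s(g(pair(pair(b, s(b)), pair(b, e)), s(s(b)))))   [R1 at ε]
2. g(0, s(g(pair(pair(b, s(b)), pair(b, e)), s(s(b)))))  →  s(g(pair(pair(b, s(b)), pair(b, e)), s(s(b))))   [R6 at ε]
3. s(g(pair(pair(b, s(b)), pair(b, e)), s(s(b))))  →  s(g(0, pair(b, e)))   [R1 at 1]
4. s(g(0, pair(b, e)))  →  s(pair(b, e))   [R6 at 1]

Reduce t₂ = g(g(g(0, 0), pair(0, pair(b, e))), pair(b, s(g(g(0, s(0)), pair(g(0, pair(e, b)), 0))))):
1. g(g(g(0, 0), pair(0, pair(b, e))), pair(b, s(g(g(0, s(0)), pair(g(0, pair(e, b)), 0)))))  →  g(g(0, pair(0, pair(b, e))), pair(b, s(g(g(0, s(0)), pair(g(0, pair(e, b)), 0)))))   [R6 at 1.1]
2. g(g(0, pair(0, pair(b, e))), pair(b, s(g(g(0, s(0)), pair(g(0, pair(e, b)), 0)))))  →  g(pair(0, pair(b, e)), pair(b, s(g(g(0, s(0)), pair(g(0, pair(e, b)), 0)))))   [R6 at 1]
3. g(pair(0, pair(b, e)), pair(b, s(g(g(0, s(0)), pair(g(0, pair(e, b)), 0)))))  →  g(pair(0, pair(b, e)), pair(b, s(g(s(0), pair(g(0, pair(e, b)), 0)))))   [R6 at 2.2.1.1]
4. g(pair(0, pair(b, e)), pair(b, s(g(s(0), pair(g(0, pair(e, b)), 0)))))  →  g(pair(0, pair(b, e)), pair(b, s(g(s(0), pair(pair(e, b), 0)))))   [R6 at 2.2.1.2.1]
5. g(pair(0, pair(b, e)), pair(b, s(g(s(0), pair(pair(e, b), 0)))))  →  g(pair(0, pair(b, e)), pair(b, s(e)))   [R2 at 2.2.1]
6. g(pair(0, pair(b, e)), pair(b, s(e)))  →  s(pair(b, e))   [R4 at ε]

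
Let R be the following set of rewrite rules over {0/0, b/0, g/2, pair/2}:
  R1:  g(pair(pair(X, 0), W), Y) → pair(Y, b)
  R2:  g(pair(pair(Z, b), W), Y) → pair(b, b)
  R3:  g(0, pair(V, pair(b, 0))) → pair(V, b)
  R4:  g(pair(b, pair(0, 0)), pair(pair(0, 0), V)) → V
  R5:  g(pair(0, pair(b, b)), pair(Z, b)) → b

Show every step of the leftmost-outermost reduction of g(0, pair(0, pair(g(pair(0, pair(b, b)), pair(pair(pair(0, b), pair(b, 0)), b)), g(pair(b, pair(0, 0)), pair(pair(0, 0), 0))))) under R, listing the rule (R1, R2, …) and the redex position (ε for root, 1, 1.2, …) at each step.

1. g(0, pair(0, pair(g(pair(0, pair(b, b)), pair(pair(pair(0, b), pair(b, 0)), b)), g(pair(b, pair(0, 0)), pair(pair(0, 0), 0)))))  →  g(0, pair(0, pair(b, g(pair(b, pair(0, 0)), pair(pair(0, 0), 0)))))   [R5 at 2.2.1]
2. g(0, pair(0, pair(b, g(pair(b, pair(0, 0)), pair(pair(0, 0), 0)))))  →  g(0, pair(0, pair(b, 0)))   [R4 at 2.2.2]
3. g(0, pair(0, pair(b, 0)))  →  pair(0, b)   [R3 at ε]

pair(0, b)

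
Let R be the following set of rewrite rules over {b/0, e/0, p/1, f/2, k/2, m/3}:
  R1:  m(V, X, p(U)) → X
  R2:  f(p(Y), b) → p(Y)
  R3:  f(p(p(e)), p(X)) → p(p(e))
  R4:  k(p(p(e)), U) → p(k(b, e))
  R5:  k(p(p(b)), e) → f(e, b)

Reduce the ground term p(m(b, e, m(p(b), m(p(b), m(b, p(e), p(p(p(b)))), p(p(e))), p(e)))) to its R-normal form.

p(e)

1. p(m(b, e, m(p(b), m(p(b), m(b, p(e), p(p(p(b)))), p(p(e))), p(e))))  →  p(m(b, e, m(p(b), m(b, p(e), p(p(p(b)))), p(p(e)))))   [R1 at 1.3]
2. p(m(b, e, m(p(b), m(b, p(e), p(p(p(b)))), p(p(e)))))  →  p(m(b, e, m(b, p(e), p(p(p(b))))))   [R1 at 1.3]
3. p(m(b, e, m(b, p(e), p(p(p(b))))))  →  p(m(b, e, p(e)))   [R1 at 1.3]
4. p(m(b, e, p(e)))  →  p(e)   [R1 at 1]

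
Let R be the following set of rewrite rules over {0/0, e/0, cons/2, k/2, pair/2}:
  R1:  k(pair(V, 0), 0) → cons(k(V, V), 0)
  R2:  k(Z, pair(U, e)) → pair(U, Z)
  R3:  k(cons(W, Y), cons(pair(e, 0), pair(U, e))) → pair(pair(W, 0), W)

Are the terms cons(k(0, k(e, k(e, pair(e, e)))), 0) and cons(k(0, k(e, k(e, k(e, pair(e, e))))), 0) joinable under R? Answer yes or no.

yes — NF(t₁) = cons(pair(e, 0), 0), NF(t₂) = cons(pair(e, 0), 0)

Reduce t₁ = cons(k(0, k(e, k(e, pair(e, e)))), 0):
1. cons(k(0, k(e, k(e, pair(e, e)))), 0)  →  cons(k(0, k(e, pair(e, e))), 0)   [R2 at 1.2.2]
2. cons(k(0, k(e, pair(e, e))), 0)  →  cons(k(0, pair(e, e)), 0)   [R2 at 1.2]
3. cons(k(0, pair(e, e)), 0)  →  cons(pair(e, 0), 0)   [R2 at 1]

Reduce t₂ = cons(k(0, k(e, k(e, k(e, pair(e, e))))), 0):
1. cons(k(0, k(e, k(e, k(e, pair(e, e))))), 0)  →  cons(k(0, k(e, k(e, pair(e, e)))), 0)   [R2 at 1.2.2.2]
2. cons(k(0, k(e, k(e, pair(e, e)))), 0)  →  cons(k(0, k(e, pair(e, e))), 0)   [R2 at 1.2.2]
3. cons(k(0, k(e, pair(e, e))), 0)  →  cons(k(0, pair(e, e)), 0)   [R2 at 1.2]
4. cons(k(0, pair(e, e)), 0)  →  cons(pair(e, 0), 0)   [R2 at 1]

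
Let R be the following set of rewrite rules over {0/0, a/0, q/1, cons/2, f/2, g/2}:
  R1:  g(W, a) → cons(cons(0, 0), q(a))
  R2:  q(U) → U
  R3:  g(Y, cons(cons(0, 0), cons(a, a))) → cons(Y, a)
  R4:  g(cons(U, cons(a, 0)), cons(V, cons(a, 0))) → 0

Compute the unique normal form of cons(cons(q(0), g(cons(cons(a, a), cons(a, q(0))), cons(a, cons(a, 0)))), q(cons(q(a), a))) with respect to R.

1. cons(cons(q(0), g(cons(cons(a, a), cons(a, q(0))), cons(a, cons(a, 0)))), q(cons(q(a), a)))  →  cons(cons(0, g(cons(cons(a, a), cons(a, q(0))), cons(a, cons(a, 0)))), q(cons(q(a), a)))   [R2 at 1.1]
2. cons(cons(0, g(cons(cons(a, a), cons(a, q(0))), cons(a, cons(a, 0)))), q(cons(q(a), a)))  →  cons(cons(0, g(cons(cons(a, a), cons(a, 0)), cons(a, cons(a, 0)))), q(cons(q(a), a)))   [R2 at 1.2.1.2.2]
3. cons(cons(0, g(cons(cons(a, a), cons(a, 0)), cons(a, cons(a, 0)))), q(cons(q(a), a)))  →  cons(cons(0, 0), q(cons(q(a), a)))   [R4 at 1.2]
4. cons(cons(0, 0), q(cons(q(a), a)))  →  cons(cons(0, 0), cons(q(a), a))   [R2 at 2]
5. cons(cons(0, 0), cons(q(a), a))  →  cons(cons(0, 0), cons(a, a))   [R2 at 2.1]

cons(cons(0, 0), cons(a, a))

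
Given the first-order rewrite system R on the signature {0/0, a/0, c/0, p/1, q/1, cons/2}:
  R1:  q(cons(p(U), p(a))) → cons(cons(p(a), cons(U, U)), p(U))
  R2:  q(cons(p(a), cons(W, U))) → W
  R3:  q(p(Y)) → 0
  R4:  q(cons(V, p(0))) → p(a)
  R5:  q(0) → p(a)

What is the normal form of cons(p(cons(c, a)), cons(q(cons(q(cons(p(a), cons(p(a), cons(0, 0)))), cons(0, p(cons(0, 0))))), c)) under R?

cons(p(cons(c, a)), cons(0, c))

1. cons(p(cons(c, a)), cons(q(cons(q(cons(p(a), cons(p(a), cons(0, 0)))), cons(0, p(cons(0, 0))))), c))  →  cons(p(cons(c, a)), cons(q(cons(p(a), cons(0, p(cons(0, 0))))), c))   [R2 at 2.1.1.1]
2. cons(p(cons(c, a)), cons(q(cons(p(a), cons(0, p(cons(0, 0))))), c))  →  cons(p(cons(c, a)), cons(0, c))   [R2 at 2.1]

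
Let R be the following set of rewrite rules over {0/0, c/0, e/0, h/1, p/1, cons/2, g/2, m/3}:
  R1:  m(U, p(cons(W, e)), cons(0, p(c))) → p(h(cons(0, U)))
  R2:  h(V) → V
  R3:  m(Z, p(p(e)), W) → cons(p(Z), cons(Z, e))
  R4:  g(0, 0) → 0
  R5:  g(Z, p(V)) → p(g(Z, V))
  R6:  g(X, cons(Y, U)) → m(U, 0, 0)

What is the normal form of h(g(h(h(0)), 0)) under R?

0

1. h(g(h(h(0)), 0))  →  g(h(h(0)), 0)   [R2 at ε]
2. g(h(h(0)), 0)  →  g(h(0), 0)   [R2 at 1]
3. g(h(0), 0)  →  g(0, 0)   [R2 at 1]
4. g(0, 0)  →  0   [R4 at ε]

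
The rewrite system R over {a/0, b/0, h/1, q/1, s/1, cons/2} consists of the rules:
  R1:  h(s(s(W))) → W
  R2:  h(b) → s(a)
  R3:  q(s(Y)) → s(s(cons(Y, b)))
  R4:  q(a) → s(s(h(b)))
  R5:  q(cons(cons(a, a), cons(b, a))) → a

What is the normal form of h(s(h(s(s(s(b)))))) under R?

b

1. h(s(h(s(s(s(b))))))  →  h(s(s(b)))   [R1 at 1.1]
2. h(s(s(b)))  →  b   [R1 at ε]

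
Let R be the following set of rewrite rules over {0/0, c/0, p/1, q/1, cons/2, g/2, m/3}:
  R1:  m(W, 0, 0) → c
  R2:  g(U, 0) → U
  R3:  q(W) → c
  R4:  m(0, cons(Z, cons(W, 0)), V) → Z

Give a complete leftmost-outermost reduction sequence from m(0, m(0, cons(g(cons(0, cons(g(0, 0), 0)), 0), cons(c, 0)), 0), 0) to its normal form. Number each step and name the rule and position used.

1. m(0, m(0, cons(g(cons(0, cons(g(0, 0), 0)), 0), cons(c, 0)), 0), 0)  →  m(0, g(cons(0, cons(g(0, 0), 0)), 0), 0)   [R4 at 2]
2. m(0, g(cons(0, cons(g(0, 0), 0)), 0), 0)  →  m(0, cons(0, cons(g(0, 0), 0)), 0)   [R2 at 2]
3. m(0, cons(0, cons(g(0, 0), 0)), 0)  →  0   [R4 at ε]

0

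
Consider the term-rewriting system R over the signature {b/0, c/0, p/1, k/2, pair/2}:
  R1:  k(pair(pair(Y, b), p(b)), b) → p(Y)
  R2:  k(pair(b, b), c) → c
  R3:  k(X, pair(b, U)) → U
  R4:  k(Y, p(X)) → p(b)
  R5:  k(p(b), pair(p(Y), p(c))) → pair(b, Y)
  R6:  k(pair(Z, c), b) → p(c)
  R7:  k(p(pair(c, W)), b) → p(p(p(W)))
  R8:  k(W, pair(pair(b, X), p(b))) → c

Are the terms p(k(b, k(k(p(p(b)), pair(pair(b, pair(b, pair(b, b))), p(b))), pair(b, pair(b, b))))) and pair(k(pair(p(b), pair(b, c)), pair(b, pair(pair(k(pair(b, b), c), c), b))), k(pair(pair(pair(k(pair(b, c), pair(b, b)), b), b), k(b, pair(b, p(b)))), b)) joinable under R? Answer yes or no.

no — NF(t₁) = p(b), NF(t₂) = pair(pair(pair(c, c), b), p(pair(b, b)))

Reduce t₁ = p(k(b, k(k(p(p(b)), pair(pair(b, pair(b, pair(b, b))), p(b))), pair(b, pair(b, b))))):
1. p(k(b, k(k(p(p(b)), pair(pair(b, pair(b, pair(b, b))), p(b))), pair(b, pair(b, b)))))  →  p(k(b, pair(b, b)))   [R3 at 1.2]
2. p(k(b, pair(b, b)))  →  p(b)   [R3 at 1]

Reduce t₂ = pair(k(pair(p(b), pair(b, c)), pair(b, pair(pair(k(pair(b, b), c), c), b))), k(pair(pair(pair(k(pair(b, c), pair(b, b)), b), b), k(b, pair(b, p(b)))), b)):
1. pair(k(pair(p(b), pair(b, c)), pair(b, pair(pair(k(pair(b, b), c), c), b))), k(pair(pair(pair(k(pair(b, c), pair(b, b)), b), b), k(b, pair(b, p(b)))), b))  →  pair(pair(pair(k(pair(b, b), c), c), b), k(pair(pair(pair(k(pair(b, c), pair(b, b)), b), b), k(b, pair(b, p(b)))), b))   [R3 at 1]
2. pair(pair(pair(k(pair(b, b), c), c), b), k(pair(pair(pair(k(pair(b, c), pair(b, b)), b), b), k(b, pair(b, p(b)))), b))  →  pair(pair(pair(c, c), b), k(pair(pair(pair(k(pair(b, c), pair(b, b)), b), b), k(b, pair(b, p(b)))), b))   [R2 at 1.1.1]
3. pair(pair(pair(c, c), b), k(pair(pair(pair(k(pair(b, c), pair(b, b)), b), b), k(b, pair(b, p(b)))), b))  →  pair(pair(pair(c, c), b), k(pair(pair(pair(b, b), b), k(b, pair(b, p(b)))), b))   [R3 at 2.1.1.1.1]
4. pair(pair(pair(c, c), b), k(pair(pair(pair(b, b), b), k(b, pair(b, p(b)))), b))  →  pair(pair(pair(c, c), b), k(pair(pair(pair(b, b), b), p(b)), b))   [R3 at 2.1.2]
5. pair(pair(pair(c, c), b), k(pair(pair(pair(b, b), b), p(b)), b))  →  pair(pair(pair(c, c), b), p(pair(b, b)))   [R1 at 2]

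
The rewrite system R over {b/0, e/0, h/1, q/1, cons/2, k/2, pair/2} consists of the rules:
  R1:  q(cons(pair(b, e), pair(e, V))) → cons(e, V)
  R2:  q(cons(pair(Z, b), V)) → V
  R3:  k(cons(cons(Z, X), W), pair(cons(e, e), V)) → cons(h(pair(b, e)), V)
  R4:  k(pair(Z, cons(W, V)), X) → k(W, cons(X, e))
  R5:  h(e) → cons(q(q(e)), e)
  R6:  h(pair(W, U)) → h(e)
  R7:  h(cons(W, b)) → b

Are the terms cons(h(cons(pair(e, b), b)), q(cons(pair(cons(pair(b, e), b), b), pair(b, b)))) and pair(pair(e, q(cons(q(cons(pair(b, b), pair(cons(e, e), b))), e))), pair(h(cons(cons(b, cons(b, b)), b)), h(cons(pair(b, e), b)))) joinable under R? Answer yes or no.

Reduce t₁ = cons(h(cons(pair(e, b), b)), q(cons(pair(cons(pair(b, e), b), b), pair(b, b)))):
1. cons(h(cons(pair(e, b), b)), q(cons(pair(cons(pair(b, e), b), b), pair(b, b))))  →  cons(b, q(cons(pair(cons(pair(b, e), b), b), pair(b, b))))   [R7 at 1]
2. cons(b, q(cons(pair(cons(pair(b, e), b), b), pair(b, b))))  →  cons(b, pair(b, b))   [R2 at 2]

Reduce t₂ = pair(pair(e, q(cons(q(cons(pair(b, b), pair(cons(e, e), b))), e))), pair(h(cons(cons(b, cons(b, b)), b)), h(cons(pair(b, e), b)))):
1. pair(pair(e, q(cons(q(cons(pair(b, b), pair(cons(e, e), b))), e))), pair(h(cons(cons(b, cons(b, b)), b)), h(cons(pair(b, e), b))))  →  pair(pair(e, q(cons(pair(cons(e, e), b), e))), pair(h(cons(cons(b, cons(b, b)), b)), h(cons(pair(b, e), b))))   [R2 at 1.2.1.1]
2. pair(pair(e, q(cons(pair(cons(e, e), b), e))), pair(h(cons(cons(b, cons(b, b)), b)), h(cons(pair(b, e), b))))  →  pair(pair(e, e), pair(h(cons(cons(b, cons(b, b)), b)), h(cons(pair(b, e), b))))   [R2 at 1.2]
3. pair(pair(e, e), pair(h(cons(cons(b, cons(b, b)), b)), h(cons(pair(b, e), b))))  →  pair(pair(e, e), pair(b, h(cons(pair(b, e), b))))   [R7 at 2.1]
4. pair(pair(e, e), pair(b, h(cons(pair(b, e), b))))  →  pair(pair(e, e), pair(b, b))   [R7 at 2.2]

no — NF(t₁) = cons(b, pair(b, b)), NF(t₂) = pair(pair(e, e), pair(b, b))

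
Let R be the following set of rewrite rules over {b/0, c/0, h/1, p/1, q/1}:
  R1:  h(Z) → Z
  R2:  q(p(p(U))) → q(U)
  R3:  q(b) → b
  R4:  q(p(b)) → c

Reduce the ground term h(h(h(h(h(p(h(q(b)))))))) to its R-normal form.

p(b)

1. h(h(h(h(h(p(h(q(b))))))))  →  h(h(h(h(p(h(q(b)))))))   [R1 at ε]
2. h(h(h(h(p(h(q(b)))))))  →  h(h(h(p(h(q(b))))))   [R1 at ε]
3. h(h(h(p(h(q(b))))))  →  h(h(p(h(q(b)))))   [R1 at ε]
4. h(h(p(h(q(b)))))  →  h(p(h(q(b))))   [R1 at ε]
5. h(p(h(q(b))))  →  p(h(q(b)))   [R1 at ε]
6. p(h(q(b)))  →  p(q(b))   [R1 at 1]
7. p(q(b))  →  p(b)   [R3 at 1]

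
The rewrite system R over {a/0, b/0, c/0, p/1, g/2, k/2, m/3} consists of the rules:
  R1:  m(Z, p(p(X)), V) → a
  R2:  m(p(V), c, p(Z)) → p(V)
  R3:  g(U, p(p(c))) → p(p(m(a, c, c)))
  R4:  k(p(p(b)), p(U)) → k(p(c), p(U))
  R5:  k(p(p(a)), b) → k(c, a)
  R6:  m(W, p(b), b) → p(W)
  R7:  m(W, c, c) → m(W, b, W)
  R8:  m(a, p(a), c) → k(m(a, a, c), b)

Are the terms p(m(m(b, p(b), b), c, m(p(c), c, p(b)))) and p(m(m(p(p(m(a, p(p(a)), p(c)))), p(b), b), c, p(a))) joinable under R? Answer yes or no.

Reduce t₁ = p(m(m(b, p(b), b), c, m(p(c), c, p(b)))):
1. p(m(m(b, p(b), b), c, m(p(c), c, p(b))))  →  p(m(p(b), c, m(p(c), c, p(b))))   [R6 at 1.1]
2. p(m(p(b), c, m(p(c), c, p(b))))  →  p(m(p(b), c, p(c)))   [R2 at 1.3]
3. p(m(p(b), c, p(c)))  →  p(p(b))   [R2 at 1]

Reduce t₂ = p(m(m(p(p(m(a, p(p(a)), p(c)))), p(b), b), c, p(a))):
1. p(m(m(p(p(m(a, p(p(a)), p(c)))), p(b), b), c, p(a)))  →  p(m(p(p(p(m(a, p(p(a)), p(c))))), c, p(a)))   [R6 at 1.1]
2. p(m(p(p(p(m(a, p(p(a)), p(c))))), c, p(a)))  →  p(p(p(p(m(a, p(p(a)), p(c))))))   [R2 at 1]
3. p(p(p(p(m(a, p(p(a)), p(c))))))  →  p(p(p(p(a))))   [R1 at 1.1.1.1]

no — NF(t₁) = p(p(b)), NF(t₂) = p(p(p(p(a))))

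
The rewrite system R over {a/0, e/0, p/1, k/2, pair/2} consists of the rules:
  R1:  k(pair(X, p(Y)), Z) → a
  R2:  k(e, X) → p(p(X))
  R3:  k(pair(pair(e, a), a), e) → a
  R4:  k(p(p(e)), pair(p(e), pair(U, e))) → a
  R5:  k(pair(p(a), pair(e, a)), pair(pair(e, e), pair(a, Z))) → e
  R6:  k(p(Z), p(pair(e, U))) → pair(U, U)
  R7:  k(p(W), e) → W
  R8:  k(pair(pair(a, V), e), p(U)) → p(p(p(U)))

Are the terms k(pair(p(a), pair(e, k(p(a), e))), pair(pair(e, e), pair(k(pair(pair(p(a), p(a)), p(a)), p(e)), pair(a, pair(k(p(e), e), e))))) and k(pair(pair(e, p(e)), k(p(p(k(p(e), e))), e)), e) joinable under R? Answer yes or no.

Reduce t₁ = k(pair(p(a), pair(e, k(p(a), e))), pair(pair(e, e), pair(k(pair(pair(p(a), p(a)), p(a)), p(e)), pair(a, pair(k(p(e), e), e))))):
1. k(pair(p(a), pair(e, k(p(a), e))), pair(pair(e, e), pair(k(pair(pair(p(a), p(a)), p(a)), p(e)), pair(a, pair(k(p(e), e), e)))))  →  k(pair(p(a), pair(e, a)), pair(pair(e, e), pair(k(pair(pair(p(a), p(a)), p(a)), p(e)), pair(a, pair(k(p(e), e), e)))))   [R7 at 1.2.2]
2. k(pair(p(a), pair(e, a)), pair(pair(e, e), pair(k(pair(pair(p(a), p(a)), p(a)), p(e)), pair(a, pair(k(p(e), e), e)))))  →  k(pair(p(a), pair(e, a)), pair(pair(e, e), pair(a, pair(a, pair(k(p(e), e), e)))))   [R1 at 2.2.1]
3. k(pair(p(a), pair(e, a)), pair(pair(e, e), pair(a, pair(a, pair(k(p(e), e), e)))))  →  e   [R5 at ε]

Reduce t₂ = k(pair(pair(e, p(e)), k(p(p(k(p(e), e))), e)), e):
1. k(pair(pair(e, p(e)), k(p(p(k(p(e), e))), e)), e)  →  k(pair(pair(e, p(e)), p(k(p(e), e))), e)   [R7 at 1.2]
2. k(pair(pair(e, p(e)), p(k(p(e), e))), e)  →  a   [R1 at ε]

no — NF(t₁) = e, NF(t₂) = a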